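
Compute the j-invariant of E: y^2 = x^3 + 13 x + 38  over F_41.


Delta = -16(4 a^3 + 27 b^2) mod 41 = 29
-1728 * (4 a)^3 = -1728 * (4*13)^3 mod 41 = 9
j = 9 * 29^(-1) mod 41 = 30

j = 30 (mod 41)


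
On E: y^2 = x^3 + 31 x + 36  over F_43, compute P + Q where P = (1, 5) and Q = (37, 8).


P != Q, so use the chord formula.
s = (y2 - y1) / (x2 - x1) = (3) / (36) mod 43 = 18
x3 = s^2 - x1 - x2 mod 43 = 18^2 - 1 - 37 = 28
y3 = s (x1 - x3) - y1 mod 43 = 18 * (1 - 28) - 5 = 25

P + Q = (28, 25)


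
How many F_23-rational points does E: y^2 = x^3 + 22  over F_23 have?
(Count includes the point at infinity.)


For each x in F_23, count y with y^2 = x^3 + 0 x + 22 mod 23:
  x = 1: RHS = 0, y in [0]  -> 1 point(s)
  x = 3: RHS = 3, y in [7, 16]  -> 2 point(s)
  x = 5: RHS = 9, y in [3, 20]  -> 2 point(s)
  x = 6: RHS = 8, y in [10, 13]  -> 2 point(s)
  x = 12: RHS = 2, y in [5, 18]  -> 2 point(s)
  x = 14: RHS = 6, y in [11, 12]  -> 2 point(s)
  x = 15: RHS = 16, y in [4, 19]  -> 2 point(s)
  x = 16: RHS = 1, y in [1, 22]  -> 2 point(s)
  x = 17: RHS = 13, y in [6, 17]  -> 2 point(s)
  x = 18: RHS = 12, y in [9, 14]  -> 2 point(s)
  x = 19: RHS = 4, y in [2, 21]  -> 2 point(s)
  x = 20: RHS = 18, y in [8, 15]  -> 2 point(s)
Affine points: 23. Add the point at infinity: total = 24.

#E(F_23) = 24


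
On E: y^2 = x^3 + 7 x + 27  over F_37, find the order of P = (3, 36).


Compute successive multiples of P until we hit O:
  1P = (3, 36)
  2P = (24, 25)
  3P = (19, 27)
  4P = (25, 18)
  5P = (6, 27)
  6P = (0, 29)
  7P = (23, 16)
  8P = (12, 10)
  ... (continuing to 46P)
  46P = O

ord(P) = 46


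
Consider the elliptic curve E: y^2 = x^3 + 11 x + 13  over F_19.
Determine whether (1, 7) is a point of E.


Check whether y^2 = x^3 + 11 x + 13 (mod 19) for (x, y) = (1, 7).
LHS: y^2 = 7^2 mod 19 = 11
RHS: x^3 + 11 x + 13 = 1^3 + 11*1 + 13 mod 19 = 6
LHS != RHS

No, not on the curve


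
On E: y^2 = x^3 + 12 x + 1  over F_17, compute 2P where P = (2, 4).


k = 2 = 10_2 (binary, LSB first: 01)
Double-and-add from P = (2, 4):
  bit 0 = 0: acc unchanged = O
  bit 1 = 1: acc = O + (5, 4) = (5, 4)

2P = (5, 4)


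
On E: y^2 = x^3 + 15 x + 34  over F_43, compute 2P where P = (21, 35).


Doubling: s = (3 x1^2 + a) / (2 y1)
s = (3*21^2 + 15) / (2*35) mod 43 = 40
x3 = s^2 - 2 x1 mod 43 = 40^2 - 2*21 = 10
y3 = s (x1 - x3) - y1 mod 43 = 40 * (21 - 10) - 35 = 18

2P = (10, 18)


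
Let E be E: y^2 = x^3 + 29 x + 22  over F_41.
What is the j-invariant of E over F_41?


Delta = -16(4 a^3 + 27 b^2) mod 41 = 27
-1728 * (4 a)^3 = -1728 * (4*29)^3 mod 41 = 8
j = 8 * 27^(-1) mod 41 = 17

j = 17 (mod 41)


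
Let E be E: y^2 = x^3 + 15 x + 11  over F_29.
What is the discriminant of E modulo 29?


4 a^3 + 27 b^2 = 4*15^3 + 27*11^2 = 13500 + 3267 = 16767
Delta = -16 * (16767) = -268272
Delta mod 29 = 7

Delta = 7 (mod 29)


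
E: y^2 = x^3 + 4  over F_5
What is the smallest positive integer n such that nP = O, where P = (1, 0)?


Compute successive multiples of P until we hit O:
  1P = (1, 0)
  2P = O

ord(P) = 2


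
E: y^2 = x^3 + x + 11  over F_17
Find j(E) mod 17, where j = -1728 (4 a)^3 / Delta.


Delta = -16(4 a^3 + 27 b^2) mod 17 = 7
-1728 * (4 a)^3 = -1728 * (4*1)^3 mod 17 = 10
j = 10 * 7^(-1) mod 17 = 16

j = 16 (mod 17)


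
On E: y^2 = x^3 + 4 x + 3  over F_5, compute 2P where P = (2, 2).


Doubling: s = (3 x1^2 + a) / (2 y1)
s = (3*2^2 + 4) / (2*2) mod 5 = 4
x3 = s^2 - 2 x1 mod 5 = 4^2 - 2*2 = 2
y3 = s (x1 - x3) - y1 mod 5 = 4 * (2 - 2) - 2 = 3

2P = (2, 3)


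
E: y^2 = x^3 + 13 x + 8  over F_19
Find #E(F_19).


For each x in F_19, count y with y^2 = x^3 + 13 x + 8 mod 19:
  x = 2: RHS = 4, y in [2, 17]  -> 2 point(s)
  x = 3: RHS = 17, y in [6, 13]  -> 2 point(s)
  x = 6: RHS = 17, y in [6, 13]  -> 2 point(s)
  x = 7: RHS = 5, y in [9, 10]  -> 2 point(s)
  x = 8: RHS = 16, y in [4, 15]  -> 2 point(s)
  x = 10: RHS = 17, y in [6, 13]  -> 2 point(s)
  x = 11: RHS = 0, y in [0]  -> 1 point(s)
  x = 12: RHS = 11, y in [7, 12]  -> 2 point(s)
  x = 15: RHS = 6, y in [5, 14]  -> 2 point(s)
Affine points: 17. Add the point at infinity: total = 18.

#E(F_19) = 18


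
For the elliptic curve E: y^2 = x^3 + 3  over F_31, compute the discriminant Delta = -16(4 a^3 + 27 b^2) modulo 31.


4 a^3 + 27 b^2 = 4*0^3 + 27*3^2 = 0 + 243 = 243
Delta = -16 * (243) = -3888
Delta mod 31 = 18

Delta = 18 (mod 31)


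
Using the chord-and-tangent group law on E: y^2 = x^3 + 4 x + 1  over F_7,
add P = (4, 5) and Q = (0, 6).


P != Q, so use the chord formula.
s = (y2 - y1) / (x2 - x1) = (1) / (3) mod 7 = 5
x3 = s^2 - x1 - x2 mod 7 = 5^2 - 4 - 0 = 0
y3 = s (x1 - x3) - y1 mod 7 = 5 * (4 - 0) - 5 = 1

P + Q = (0, 1)


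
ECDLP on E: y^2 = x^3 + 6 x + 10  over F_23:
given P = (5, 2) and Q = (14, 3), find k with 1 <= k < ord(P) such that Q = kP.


Enumerate multiples of P until we hit Q = (14, 3):
  1P = (5, 2)
  2P = (22, 16)
  3P = (4, 11)
  4P = (3, 3)
  5P = (21, 6)
  6P = (10, 14)
  7P = (11, 2)
  8P = (7, 21)
  9P = (15, 18)
  10P = (12, 19)
  11P = (18, 19)
  12P = (16, 19)
  13P = (8, 8)
  14P = (14, 3)
Match found at i = 14.

k = 14


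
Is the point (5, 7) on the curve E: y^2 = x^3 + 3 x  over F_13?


Check whether y^2 = x^3 + 3 x + 0 (mod 13) for (x, y) = (5, 7).
LHS: y^2 = 7^2 mod 13 = 10
RHS: x^3 + 3 x + 0 = 5^3 + 3*5 + 0 mod 13 = 10
LHS = RHS

Yes, on the curve


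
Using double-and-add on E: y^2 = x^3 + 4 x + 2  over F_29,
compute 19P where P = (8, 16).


k = 19 = 10011_2 (binary, LSB first: 11001)
Double-and-add from P = (8, 16):
  bit 0 = 1: acc = O + (8, 16) = (8, 16)
  bit 1 = 1: acc = (8, 16) + (12, 3) = (25, 3)
  bit 2 = 0: acc unchanged = (25, 3)
  bit 3 = 0: acc unchanged = (25, 3)
  bit 4 = 1: acc = (25, 3) + (20, 7) = (9, 19)

19P = (9, 19)


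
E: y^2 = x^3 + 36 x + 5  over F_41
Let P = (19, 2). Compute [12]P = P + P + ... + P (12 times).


k = 12 = 1100_2 (binary, LSB first: 0011)
Double-and-add from P = (19, 2):
  bit 0 = 0: acc unchanged = O
  bit 1 = 0: acc unchanged = O
  bit 2 = 1: acc = O + (40, 3) = (40, 3)
  bit 3 = 1: acc = (40, 3) + (34, 36) = (28, 13)

12P = (28, 13)


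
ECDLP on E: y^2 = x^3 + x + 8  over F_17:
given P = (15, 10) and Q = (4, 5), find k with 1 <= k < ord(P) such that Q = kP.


Enumerate multiples of P until we hit Q = (4, 5):
  1P = (15, 10)
  2P = (2, 1)
  3P = (4, 12)
  4P = (0, 12)
  5P = (3, 2)
  6P = (7, 1)
  7P = (13, 5)
  8P = (8, 16)
  9P = (10, 10)
  10P = (9, 7)
  11P = (6, 3)
  12P = (5, 11)
  13P = (5, 6)
  14P = (6, 14)
  15P = (9, 10)
  16P = (10, 7)
  17P = (8, 1)
  18P = (13, 12)
  19P = (7, 16)
  20P = (3, 15)
  21P = (0, 5)
  22P = (4, 5)
Match found at i = 22.

k = 22


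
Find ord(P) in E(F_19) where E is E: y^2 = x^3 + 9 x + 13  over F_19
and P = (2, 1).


Compute successive multiples of P until we hit O:
  1P = (2, 1)
  2P = (16, 4)
  3P = (12, 5)
  4P = (12, 14)
  5P = (16, 15)
  6P = (2, 18)
  7P = O

ord(P) = 7


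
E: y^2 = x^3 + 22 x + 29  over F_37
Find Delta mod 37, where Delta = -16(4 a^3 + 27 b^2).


4 a^3 + 27 b^2 = 4*22^3 + 27*29^2 = 42592 + 22707 = 65299
Delta = -16 * (65299) = -1044784
Delta mod 37 = 22

Delta = 22 (mod 37)


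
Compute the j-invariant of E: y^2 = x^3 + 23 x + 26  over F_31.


Delta = -16(4 a^3 + 27 b^2) mod 31 = 20
-1728 * (4 a)^3 = -1728 * (4*23)^3 mod 31 = 23
j = 23 * 20^(-1) mod 31 = 12

j = 12 (mod 31)


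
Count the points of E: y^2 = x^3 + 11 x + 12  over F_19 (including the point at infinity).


For each x in F_19, count y with y^2 = x^3 + 11 x + 12 mod 19:
  x = 1: RHS = 5, y in [9, 10]  -> 2 point(s)
  x = 2: RHS = 4, y in [2, 17]  -> 2 point(s)
  x = 4: RHS = 6, y in [5, 14]  -> 2 point(s)
  x = 6: RHS = 9, y in [3, 16]  -> 2 point(s)
  x = 8: RHS = 4, y in [2, 17]  -> 2 point(s)
  x = 9: RHS = 4, y in [2, 17]  -> 2 point(s)
  x = 10: RHS = 1, y in [1, 18]  -> 2 point(s)
  x = 11: RHS = 1, y in [1, 18]  -> 2 point(s)
  x = 16: RHS = 9, y in [3, 16]  -> 2 point(s)
  x = 17: RHS = 1, y in [1, 18]  -> 2 point(s)
  x = 18: RHS = 0, y in [0]  -> 1 point(s)
Affine points: 21. Add the point at infinity: total = 22.

#E(F_19) = 22


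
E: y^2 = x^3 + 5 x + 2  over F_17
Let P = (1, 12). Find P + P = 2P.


Doubling: s = (3 x1^2 + a) / (2 y1)
s = (3*1^2 + 5) / (2*12) mod 17 = 6
x3 = s^2 - 2 x1 mod 17 = 6^2 - 2*1 = 0
y3 = s (x1 - x3) - y1 mod 17 = 6 * (1 - 0) - 12 = 11

2P = (0, 11)


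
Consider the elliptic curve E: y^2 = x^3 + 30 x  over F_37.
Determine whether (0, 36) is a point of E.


Check whether y^2 = x^3 + 30 x + 0 (mod 37) for (x, y) = (0, 36).
LHS: y^2 = 36^2 mod 37 = 1
RHS: x^3 + 30 x + 0 = 0^3 + 30*0 + 0 mod 37 = 0
LHS != RHS

No, not on the curve


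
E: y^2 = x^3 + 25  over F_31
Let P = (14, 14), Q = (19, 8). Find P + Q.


P != Q, so use the chord formula.
s = (y2 - y1) / (x2 - x1) = (25) / (5) mod 31 = 5
x3 = s^2 - x1 - x2 mod 31 = 5^2 - 14 - 19 = 23
y3 = s (x1 - x3) - y1 mod 31 = 5 * (14 - 23) - 14 = 3

P + Q = (23, 3)


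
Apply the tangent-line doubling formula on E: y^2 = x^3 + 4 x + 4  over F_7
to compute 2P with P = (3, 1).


Doubling: s = (3 x1^2 + a) / (2 y1)
s = (3*3^2 + 4) / (2*1) mod 7 = 5
x3 = s^2 - 2 x1 mod 7 = 5^2 - 2*3 = 5
y3 = s (x1 - x3) - y1 mod 7 = 5 * (3 - 5) - 1 = 3

2P = (5, 3)


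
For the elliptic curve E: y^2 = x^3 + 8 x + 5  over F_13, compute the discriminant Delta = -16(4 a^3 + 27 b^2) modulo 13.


4 a^3 + 27 b^2 = 4*8^3 + 27*5^2 = 2048 + 675 = 2723
Delta = -16 * (2723) = -43568
Delta mod 13 = 8

Delta = 8 (mod 13)


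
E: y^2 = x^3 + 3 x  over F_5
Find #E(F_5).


For each x in F_5, count y with y^2 = x^3 + 3 x + 0 mod 5:
  x = 0: RHS = 0, y in [0]  -> 1 point(s)
  x = 1: RHS = 4, y in [2, 3]  -> 2 point(s)
  x = 2: RHS = 4, y in [2, 3]  -> 2 point(s)
  x = 3: RHS = 1, y in [1, 4]  -> 2 point(s)
  x = 4: RHS = 1, y in [1, 4]  -> 2 point(s)
Affine points: 9. Add the point at infinity: total = 10.

#E(F_5) = 10


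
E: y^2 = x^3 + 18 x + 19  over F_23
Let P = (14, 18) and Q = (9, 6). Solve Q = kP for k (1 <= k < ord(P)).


Enumerate multiples of P until we hit Q = (9, 6):
  1P = (14, 18)
  2P = (3, 10)
  3P = (9, 17)
  4P = (12, 10)
  5P = (13, 9)
  6P = (8, 13)
  7P = (10, 16)
  8P = (5, 21)
  9P = (22, 0)
  10P = (5, 2)
  11P = (10, 7)
  12P = (8, 10)
  13P = (13, 14)
  14P = (12, 13)
  15P = (9, 6)
Match found at i = 15.

k = 15


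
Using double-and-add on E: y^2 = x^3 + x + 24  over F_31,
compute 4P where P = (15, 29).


k = 4 = 100_2 (binary, LSB first: 001)
Double-and-add from P = (15, 29):
  bit 0 = 0: acc unchanged = O
  bit 1 = 0: acc unchanged = O
  bit 2 = 1: acc = O + (17, 26) = (17, 26)

4P = (17, 26)


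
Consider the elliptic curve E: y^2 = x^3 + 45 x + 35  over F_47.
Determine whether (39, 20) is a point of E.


Check whether y^2 = x^3 + 45 x + 35 (mod 47) for (x, y) = (39, 20).
LHS: y^2 = 20^2 mod 47 = 24
RHS: x^3 + 45 x + 35 = 39^3 + 45*39 + 35 mod 47 = 9
LHS != RHS

No, not on the curve


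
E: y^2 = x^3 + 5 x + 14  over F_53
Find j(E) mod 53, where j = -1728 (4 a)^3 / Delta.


Delta = -16(4 a^3 + 27 b^2) mod 53 = 25
-1728 * (4 a)^3 = -1728 * (4*5)^3 mod 53 = 43
j = 43 * 25^(-1) mod 53 = 42

j = 42 (mod 53)


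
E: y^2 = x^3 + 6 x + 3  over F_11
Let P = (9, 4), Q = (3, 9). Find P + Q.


P != Q, so use the chord formula.
s = (y2 - y1) / (x2 - x1) = (5) / (5) mod 11 = 1
x3 = s^2 - x1 - x2 mod 11 = 1^2 - 9 - 3 = 0
y3 = s (x1 - x3) - y1 mod 11 = 1 * (9 - 0) - 4 = 5

P + Q = (0, 5)


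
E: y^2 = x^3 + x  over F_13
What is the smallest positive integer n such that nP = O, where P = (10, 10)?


Compute successive multiples of P until we hit O:
  1P = (10, 10)
  2P = (9, 7)
  3P = (3, 11)
  4P = (4, 4)
  5P = (0, 0)
  6P = (4, 9)
  7P = (3, 2)
  8P = (9, 6)
  ... (continuing to 10P)
  10P = O

ord(P) = 10


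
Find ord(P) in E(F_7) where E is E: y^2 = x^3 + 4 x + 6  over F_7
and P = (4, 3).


Compute successive multiples of P until we hit O:
  1P = (4, 3)
  2P = (1, 2)
  3P = (6, 1)
  4P = (5, 5)
  5P = (2, 1)
  6P = (2, 6)
  7P = (5, 2)
  8P = (6, 6)
  ... (continuing to 11P)
  11P = O

ord(P) = 11


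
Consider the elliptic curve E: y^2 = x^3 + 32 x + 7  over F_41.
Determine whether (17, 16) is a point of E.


Check whether y^2 = x^3 + 32 x + 7 (mod 41) for (x, y) = (17, 16).
LHS: y^2 = 16^2 mod 41 = 10
RHS: x^3 + 32 x + 7 = 17^3 + 32*17 + 7 mod 41 = 11
LHS != RHS

No, not on the curve


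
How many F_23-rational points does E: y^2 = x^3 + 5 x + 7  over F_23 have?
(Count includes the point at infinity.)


For each x in F_23, count y with y^2 = x^3 + 5 x + 7 mod 23:
  x = 1: RHS = 13, y in [6, 17]  -> 2 point(s)
  x = 2: RHS = 2, y in [5, 18]  -> 2 point(s)
  x = 3: RHS = 3, y in [7, 16]  -> 2 point(s)
  x = 6: RHS = 0, y in [0]  -> 1 point(s)
  x = 11: RHS = 13, y in [6, 17]  -> 2 point(s)
  x = 12: RHS = 1, y in [1, 22]  -> 2 point(s)
  x = 18: RHS = 18, y in [8, 15]  -> 2 point(s)
  x = 21: RHS = 12, y in [9, 14]  -> 2 point(s)
  x = 22: RHS = 1, y in [1, 22]  -> 2 point(s)
Affine points: 17. Add the point at infinity: total = 18.

#E(F_23) = 18


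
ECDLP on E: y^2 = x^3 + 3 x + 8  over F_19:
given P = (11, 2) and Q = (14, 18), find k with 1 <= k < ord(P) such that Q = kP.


Enumerate multiples of P until we hit Q = (14, 18):
  1P = (11, 2)
  2P = (14, 18)
Match found at i = 2.

k = 2


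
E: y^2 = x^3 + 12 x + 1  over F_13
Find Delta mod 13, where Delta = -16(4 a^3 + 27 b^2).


4 a^3 + 27 b^2 = 4*12^3 + 27*1^2 = 6912 + 27 = 6939
Delta = -16 * (6939) = -111024
Delta mod 13 = 9

Delta = 9 (mod 13)


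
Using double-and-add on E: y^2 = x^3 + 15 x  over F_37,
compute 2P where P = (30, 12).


k = 2 = 10_2 (binary, LSB first: 01)
Double-and-add from P = (30, 12):
  bit 0 = 0: acc unchanged = O
  bit 1 = 1: acc = O + (11, 33) = (11, 33)

2P = (11, 33)


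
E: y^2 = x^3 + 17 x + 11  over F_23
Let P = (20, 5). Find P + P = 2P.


Doubling: s = (3 x1^2 + a) / (2 y1)
s = (3*20^2 + 17) / (2*5) mod 23 = 9
x3 = s^2 - 2 x1 mod 23 = 9^2 - 2*20 = 18
y3 = s (x1 - x3) - y1 mod 23 = 9 * (20 - 18) - 5 = 13

2P = (18, 13)


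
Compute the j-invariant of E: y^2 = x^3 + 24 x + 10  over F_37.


Delta = -16(4 a^3 + 27 b^2) mod 37 = 24
-1728 * (4 a)^3 = -1728 * (4*24)^3 mod 37 = 23
j = 23 * 24^(-1) mod 37 = 21

j = 21 (mod 37)


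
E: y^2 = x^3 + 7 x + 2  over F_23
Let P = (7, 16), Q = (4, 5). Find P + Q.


P != Q, so use the chord formula.
s = (y2 - y1) / (x2 - x1) = (12) / (20) mod 23 = 19
x3 = s^2 - x1 - x2 mod 23 = 19^2 - 7 - 4 = 5
y3 = s (x1 - x3) - y1 mod 23 = 19 * (7 - 5) - 16 = 22

P + Q = (5, 22)


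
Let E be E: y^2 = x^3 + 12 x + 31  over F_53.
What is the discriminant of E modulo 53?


4 a^3 + 27 b^2 = 4*12^3 + 27*31^2 = 6912 + 25947 = 32859
Delta = -16 * (32859) = -525744
Delta mod 53 = 16

Delta = 16 (mod 53)


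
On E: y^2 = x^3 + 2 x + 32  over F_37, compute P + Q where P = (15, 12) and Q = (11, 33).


P != Q, so use the chord formula.
s = (y2 - y1) / (x2 - x1) = (21) / (33) mod 37 = 4
x3 = s^2 - x1 - x2 mod 37 = 4^2 - 15 - 11 = 27
y3 = s (x1 - x3) - y1 mod 37 = 4 * (15 - 27) - 12 = 14

P + Q = (27, 14)


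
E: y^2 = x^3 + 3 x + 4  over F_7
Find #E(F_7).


For each x in F_7, count y with y^2 = x^3 + 3 x + 4 mod 7:
  x = 0: RHS = 4, y in [2, 5]  -> 2 point(s)
  x = 1: RHS = 1, y in [1, 6]  -> 2 point(s)
  x = 2: RHS = 4, y in [2, 5]  -> 2 point(s)
  x = 5: RHS = 4, y in [2, 5]  -> 2 point(s)
  x = 6: RHS = 0, y in [0]  -> 1 point(s)
Affine points: 9. Add the point at infinity: total = 10.

#E(F_7) = 10


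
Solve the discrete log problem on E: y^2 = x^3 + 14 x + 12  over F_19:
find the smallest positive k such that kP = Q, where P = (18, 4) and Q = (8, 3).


Enumerate multiples of P until we hit Q = (8, 3):
  1P = (18, 4)
  2P = (8, 3)
Match found at i = 2.

k = 2


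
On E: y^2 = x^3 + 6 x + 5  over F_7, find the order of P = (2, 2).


Compute successive multiples of P until we hit O:
  1P = (2, 2)
  2P = (4, 3)
  3P = (3, 1)
  4P = (3, 6)
  5P = (4, 4)
  6P = (2, 5)
  7P = O

ord(P) = 7


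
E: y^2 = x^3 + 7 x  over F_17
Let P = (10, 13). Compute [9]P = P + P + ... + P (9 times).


k = 9 = 1001_2 (binary, LSB first: 1001)
Double-and-add from P = (10, 13):
  bit 0 = 1: acc = O + (10, 13) = (10, 13)
  bit 1 = 0: acc unchanged = (10, 13)
  bit 2 = 0: acc unchanged = (10, 13)
  bit 3 = 1: acc = (10, 13) + (1, 12) = (10, 4)

9P = (10, 4)


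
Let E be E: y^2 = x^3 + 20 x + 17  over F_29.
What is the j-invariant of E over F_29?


Delta = -16(4 a^3 + 27 b^2) mod 29 = 21
-1728 * (4 a)^3 = -1728 * (4*20)^3 mod 29 = 2
j = 2 * 21^(-1) mod 29 = 7

j = 7 (mod 29)


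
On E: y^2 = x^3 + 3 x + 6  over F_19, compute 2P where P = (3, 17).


Doubling: s = (3 x1^2 + a) / (2 y1)
s = (3*3^2 + 3) / (2*17) mod 19 = 2
x3 = s^2 - 2 x1 mod 19 = 2^2 - 2*3 = 17
y3 = s (x1 - x3) - y1 mod 19 = 2 * (3 - 17) - 17 = 12

2P = (17, 12)


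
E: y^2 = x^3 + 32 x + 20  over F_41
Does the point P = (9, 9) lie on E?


Check whether y^2 = x^3 + 32 x + 20 (mod 41) for (x, y) = (9, 9).
LHS: y^2 = 9^2 mod 41 = 40
RHS: x^3 + 32 x + 20 = 9^3 + 32*9 + 20 mod 41 = 12
LHS != RHS

No, not on the curve


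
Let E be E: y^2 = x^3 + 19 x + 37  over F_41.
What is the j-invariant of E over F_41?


Delta = -16(4 a^3 + 27 b^2) mod 41 = 28
-1728 * (4 a)^3 = -1728 * (4*19)^3 mod 41 = 25
j = 25 * 28^(-1) mod 41 = 17

j = 17 (mod 41)


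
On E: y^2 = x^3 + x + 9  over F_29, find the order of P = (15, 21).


Compute successive multiples of P until we hit O:
  1P = (15, 21)
  2P = (6, 12)
  3P = (9, 14)
  4P = (12, 26)
  5P = (8, 6)
  6P = (10, 27)
  7P = (24, 13)
  8P = (18, 1)
  ... (continuing to 33P)
  33P = O

ord(P) = 33


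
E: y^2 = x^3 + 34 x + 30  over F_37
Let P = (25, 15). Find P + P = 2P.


Doubling: s = (3 x1^2 + a) / (2 y1)
s = (3*25^2 + 34) / (2*15) mod 37 = 18
x3 = s^2 - 2 x1 mod 37 = 18^2 - 2*25 = 15
y3 = s (x1 - x3) - y1 mod 37 = 18 * (25 - 15) - 15 = 17

2P = (15, 17)


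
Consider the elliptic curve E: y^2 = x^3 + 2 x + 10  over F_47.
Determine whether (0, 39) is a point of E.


Check whether y^2 = x^3 + 2 x + 10 (mod 47) for (x, y) = (0, 39).
LHS: y^2 = 39^2 mod 47 = 17
RHS: x^3 + 2 x + 10 = 0^3 + 2*0 + 10 mod 47 = 10
LHS != RHS

No, not on the curve


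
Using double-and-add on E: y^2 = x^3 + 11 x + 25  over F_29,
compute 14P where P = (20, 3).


k = 14 = 1110_2 (binary, LSB first: 0111)
Double-and-add from P = (20, 3):
  bit 0 = 0: acc unchanged = O
  bit 1 = 1: acc = O + (25, 27) = (25, 27)
  bit 2 = 1: acc = (25, 27) + (28, 10) = (21, 18)
  bit 3 = 1: acc = (21, 18) + (8, 4) = (13, 4)

14P = (13, 4)


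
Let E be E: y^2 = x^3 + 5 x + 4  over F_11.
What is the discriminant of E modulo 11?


4 a^3 + 27 b^2 = 4*5^3 + 27*4^2 = 500 + 432 = 932
Delta = -16 * (932) = -14912
Delta mod 11 = 4

Delta = 4 (mod 11)


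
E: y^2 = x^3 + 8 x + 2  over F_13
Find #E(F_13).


For each x in F_13, count y with y^2 = x^3 + 8 x + 2 mod 13:
  x = 2: RHS = 0, y in [0]  -> 1 point(s)
  x = 3: RHS = 1, y in [1, 12]  -> 2 point(s)
  x = 9: RHS = 10, y in [6, 7]  -> 2 point(s)
  x = 10: RHS = 3, y in [4, 9]  -> 2 point(s)
  x = 11: RHS = 4, y in [2, 11]  -> 2 point(s)
Affine points: 9. Add the point at infinity: total = 10.

#E(F_13) = 10


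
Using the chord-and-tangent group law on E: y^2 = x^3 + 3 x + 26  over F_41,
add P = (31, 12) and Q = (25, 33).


P != Q, so use the chord formula.
s = (y2 - y1) / (x2 - x1) = (21) / (35) mod 41 = 17
x3 = s^2 - x1 - x2 mod 41 = 17^2 - 31 - 25 = 28
y3 = s (x1 - x3) - y1 mod 41 = 17 * (31 - 28) - 12 = 39

P + Q = (28, 39)


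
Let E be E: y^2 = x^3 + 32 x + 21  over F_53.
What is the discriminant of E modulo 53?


4 a^3 + 27 b^2 = 4*32^3 + 27*21^2 = 131072 + 11907 = 142979
Delta = -16 * (142979) = -2287664
Delta mod 53 = 28

Delta = 28 (mod 53)


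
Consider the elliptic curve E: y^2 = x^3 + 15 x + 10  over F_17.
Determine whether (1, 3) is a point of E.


Check whether y^2 = x^3 + 15 x + 10 (mod 17) for (x, y) = (1, 3).
LHS: y^2 = 3^2 mod 17 = 9
RHS: x^3 + 15 x + 10 = 1^3 + 15*1 + 10 mod 17 = 9
LHS = RHS

Yes, on the curve


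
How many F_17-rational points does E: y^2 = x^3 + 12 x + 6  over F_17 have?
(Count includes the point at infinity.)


For each x in F_17, count y with y^2 = x^3 + 12 x + 6 mod 17:
  x = 1: RHS = 2, y in [6, 11]  -> 2 point(s)
  x = 2: RHS = 4, y in [2, 15]  -> 2 point(s)
  x = 3: RHS = 1, y in [1, 16]  -> 2 point(s)
  x = 4: RHS = 16, y in [4, 13]  -> 2 point(s)
  x = 5: RHS = 4, y in [2, 15]  -> 2 point(s)
  x = 7: RHS = 8, y in [5, 12]  -> 2 point(s)
  x = 8: RHS = 2, y in [6, 11]  -> 2 point(s)
  x = 10: RHS = 4, y in [2, 15]  -> 2 point(s)
  x = 12: RHS = 8, y in [5, 12]  -> 2 point(s)
  x = 13: RHS = 13, y in [8, 9]  -> 2 point(s)
  x = 15: RHS = 8, y in [5, 12]  -> 2 point(s)
Affine points: 22. Add the point at infinity: total = 23.

#E(F_17) = 23


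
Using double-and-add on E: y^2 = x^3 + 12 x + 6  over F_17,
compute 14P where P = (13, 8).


k = 14 = 1110_2 (binary, LSB first: 0111)
Double-and-add from P = (13, 8):
  bit 0 = 0: acc unchanged = O
  bit 1 = 1: acc = O + (4, 13) = (4, 13)
  bit 2 = 1: acc = (4, 13) + (10, 15) = (5, 15)
  bit 3 = 1: acc = (5, 15) + (12, 5) = (1, 6)

14P = (1, 6)


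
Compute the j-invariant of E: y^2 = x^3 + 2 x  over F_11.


Delta = -16(4 a^3 + 27 b^2) mod 11 = 5
-1728 * (4 a)^3 = -1728 * (4*2)^3 mod 11 = 5
j = 5 * 5^(-1) mod 11 = 1

j = 1 (mod 11)


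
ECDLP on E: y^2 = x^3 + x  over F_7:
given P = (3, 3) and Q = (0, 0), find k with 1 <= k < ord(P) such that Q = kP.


Enumerate multiples of P until we hit Q = (0, 0):
  1P = (3, 3)
  2P = (1, 4)
  3P = (5, 5)
  4P = (0, 0)
Match found at i = 4.

k = 4


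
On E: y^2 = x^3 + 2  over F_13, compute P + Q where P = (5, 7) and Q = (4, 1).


P != Q, so use the chord formula.
s = (y2 - y1) / (x2 - x1) = (7) / (12) mod 13 = 6
x3 = s^2 - x1 - x2 mod 13 = 6^2 - 5 - 4 = 1
y3 = s (x1 - x3) - y1 mod 13 = 6 * (5 - 1) - 7 = 4

P + Q = (1, 4)


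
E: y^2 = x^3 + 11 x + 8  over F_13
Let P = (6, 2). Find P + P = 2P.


Doubling: s = (3 x1^2 + a) / (2 y1)
s = (3*6^2 + 11) / (2*2) mod 13 = 7
x3 = s^2 - 2 x1 mod 13 = 7^2 - 2*6 = 11
y3 = s (x1 - x3) - y1 mod 13 = 7 * (6 - 11) - 2 = 2

2P = (11, 2)


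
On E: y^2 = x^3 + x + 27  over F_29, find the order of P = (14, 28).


Compute successive multiples of P until we hit O:
  1P = (14, 28)
  2P = (14, 1)
  3P = O

ord(P) = 3


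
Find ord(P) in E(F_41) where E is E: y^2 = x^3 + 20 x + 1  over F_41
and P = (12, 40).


Compute successive multiples of P until we hit O:
  1P = (12, 40)
  2P = (7, 19)
  3P = (38, 23)
  4P = (28, 2)
  5P = (6, 38)
  6P = (14, 14)
  7P = (20, 23)
  8P = (18, 24)
  ... (continuing to 44P)
  44P = O

ord(P) = 44


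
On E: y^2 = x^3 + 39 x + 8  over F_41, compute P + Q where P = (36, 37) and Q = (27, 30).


P != Q, so use the chord formula.
s = (y2 - y1) / (x2 - x1) = (34) / (32) mod 41 = 19
x3 = s^2 - x1 - x2 mod 41 = 19^2 - 36 - 27 = 11
y3 = s (x1 - x3) - y1 mod 41 = 19 * (36 - 11) - 37 = 28

P + Q = (11, 28)


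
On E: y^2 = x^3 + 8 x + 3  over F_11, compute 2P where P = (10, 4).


Doubling: s = (3 x1^2 + a) / (2 y1)
s = (3*10^2 + 8) / (2*4) mod 11 = 0
x3 = s^2 - 2 x1 mod 11 = 0^2 - 2*10 = 2
y3 = s (x1 - x3) - y1 mod 11 = 0 * (10 - 2) - 4 = 7

2P = (2, 7)


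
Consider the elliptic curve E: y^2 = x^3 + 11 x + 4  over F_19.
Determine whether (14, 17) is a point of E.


Check whether y^2 = x^3 + 11 x + 4 (mod 19) for (x, y) = (14, 17).
LHS: y^2 = 17^2 mod 19 = 4
RHS: x^3 + 11 x + 4 = 14^3 + 11*14 + 4 mod 19 = 14
LHS != RHS

No, not on the curve


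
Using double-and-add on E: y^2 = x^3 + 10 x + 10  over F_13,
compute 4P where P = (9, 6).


k = 4 = 100_2 (binary, LSB first: 001)
Double-and-add from P = (9, 6):
  bit 0 = 0: acc unchanged = O
  bit 1 = 0: acc unchanged = O
  bit 2 = 1: acc = O + (6, 0) = (6, 0)

4P = (6, 0)


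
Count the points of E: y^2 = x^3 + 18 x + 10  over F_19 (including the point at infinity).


For each x in F_19, count y with y^2 = x^3 + 18 x + 10 mod 19:
  x = 2: RHS = 16, y in [4, 15]  -> 2 point(s)
  x = 5: RHS = 16, y in [4, 15]  -> 2 point(s)
  x = 6: RHS = 11, y in [7, 12]  -> 2 point(s)
  x = 7: RHS = 4, y in [2, 17]  -> 2 point(s)
  x = 8: RHS = 1, y in [1, 18]  -> 2 point(s)
  x = 11: RHS = 0, y in [0]  -> 1 point(s)
  x = 12: RHS = 16, y in [4, 15]  -> 2 point(s)
  x = 13: RHS = 9, y in [3, 16]  -> 2 point(s)
  x = 14: RHS = 4, y in [2, 17]  -> 2 point(s)
  x = 15: RHS = 7, y in [8, 11]  -> 2 point(s)
  x = 16: RHS = 5, y in [9, 10]  -> 2 point(s)
  x = 17: RHS = 4, y in [2, 17]  -> 2 point(s)
Affine points: 23. Add the point at infinity: total = 24.

#E(F_19) = 24


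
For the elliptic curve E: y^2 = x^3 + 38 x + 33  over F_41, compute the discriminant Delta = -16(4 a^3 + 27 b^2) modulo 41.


4 a^3 + 27 b^2 = 4*38^3 + 27*33^2 = 219488 + 29403 = 248891
Delta = -16 * (248891) = -3982256
Delta mod 41 = 33

Delta = 33 (mod 41)


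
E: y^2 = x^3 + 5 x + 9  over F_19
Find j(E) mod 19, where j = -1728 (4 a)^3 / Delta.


Delta = -16(4 a^3 + 27 b^2) mod 19 = 5
-1728 * (4 a)^3 = -1728 * (4*5)^3 mod 19 = 1
j = 1 * 5^(-1) mod 19 = 4

j = 4 (mod 19)


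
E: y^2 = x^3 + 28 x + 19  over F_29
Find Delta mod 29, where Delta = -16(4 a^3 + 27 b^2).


4 a^3 + 27 b^2 = 4*28^3 + 27*19^2 = 87808 + 9747 = 97555
Delta = -16 * (97555) = -1560880
Delta mod 29 = 16

Delta = 16 (mod 29)


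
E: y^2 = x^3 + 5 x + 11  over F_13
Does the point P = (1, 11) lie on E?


Check whether y^2 = x^3 + 5 x + 11 (mod 13) for (x, y) = (1, 11).
LHS: y^2 = 11^2 mod 13 = 4
RHS: x^3 + 5 x + 11 = 1^3 + 5*1 + 11 mod 13 = 4
LHS = RHS

Yes, on the curve


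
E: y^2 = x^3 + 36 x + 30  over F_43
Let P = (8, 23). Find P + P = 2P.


Doubling: s = (3 x1^2 + a) / (2 y1)
s = (3*8^2 + 36) / (2*23) mod 43 = 33
x3 = s^2 - 2 x1 mod 43 = 33^2 - 2*8 = 41
y3 = s (x1 - x3) - y1 mod 43 = 33 * (8 - 41) - 23 = 6

2P = (41, 6)


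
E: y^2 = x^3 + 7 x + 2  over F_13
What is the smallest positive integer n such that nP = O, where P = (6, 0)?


Compute successive multiples of P until we hit O:
  1P = (6, 0)
  2P = O

ord(P) = 2


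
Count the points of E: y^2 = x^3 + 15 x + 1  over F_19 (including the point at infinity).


For each x in F_19, count y with y^2 = x^3 + 15 x + 1 mod 19:
  x = 0: RHS = 1, y in [1, 18]  -> 2 point(s)
  x = 1: RHS = 17, y in [6, 13]  -> 2 point(s)
  x = 2: RHS = 1, y in [1, 18]  -> 2 point(s)
  x = 3: RHS = 16, y in [4, 15]  -> 2 point(s)
  x = 4: RHS = 11, y in [7, 12]  -> 2 point(s)
  x = 5: RHS = 11, y in [7, 12]  -> 2 point(s)
  x = 8: RHS = 6, y in [5, 14]  -> 2 point(s)
  x = 10: RHS = 11, y in [7, 12]  -> 2 point(s)
  x = 12: RHS = 9, y in [3, 16]  -> 2 point(s)
  x = 16: RHS = 5, y in [9, 10]  -> 2 point(s)
  x = 17: RHS = 1, y in [1, 18]  -> 2 point(s)
  x = 18: RHS = 4, y in [2, 17]  -> 2 point(s)
Affine points: 24. Add the point at infinity: total = 25.

#E(F_19) = 25


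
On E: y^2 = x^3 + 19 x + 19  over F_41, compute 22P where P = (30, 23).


k = 22 = 10110_2 (binary, LSB first: 01101)
Double-and-add from P = (30, 23):
  bit 0 = 0: acc unchanged = O
  bit 1 = 1: acc = O + (14, 35) = (14, 35)
  bit 2 = 1: acc = (14, 35) + (18, 17) = (19, 8)
  bit 3 = 0: acc unchanged = (19, 8)
  bit 4 = 1: acc = (19, 8) + (37, 17) = (16, 14)

22P = (16, 14)


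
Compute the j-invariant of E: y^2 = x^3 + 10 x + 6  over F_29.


Delta = -16(4 a^3 + 27 b^2) mod 29 = 24
-1728 * (4 a)^3 = -1728 * (4*10)^3 mod 29 = 22
j = 22 * 24^(-1) mod 29 = 13

j = 13 (mod 29)


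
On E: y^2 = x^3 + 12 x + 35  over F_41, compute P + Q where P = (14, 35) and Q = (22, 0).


P != Q, so use the chord formula.
s = (y2 - y1) / (x2 - x1) = (6) / (8) mod 41 = 11
x3 = s^2 - x1 - x2 mod 41 = 11^2 - 14 - 22 = 3
y3 = s (x1 - x3) - y1 mod 41 = 11 * (14 - 3) - 35 = 4

P + Q = (3, 4)


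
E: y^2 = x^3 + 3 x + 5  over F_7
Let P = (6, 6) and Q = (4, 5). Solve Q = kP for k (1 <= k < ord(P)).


Enumerate multiples of P until we hit Q = (4, 5):
  1P = (6, 6)
  2P = (4, 2)
  3P = (1, 4)
  4P = (1, 3)
  5P = (4, 5)
Match found at i = 5.

k = 5


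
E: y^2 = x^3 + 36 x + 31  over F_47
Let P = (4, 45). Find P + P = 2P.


Doubling: s = (3 x1^2 + a) / (2 y1)
s = (3*4^2 + 36) / (2*45) mod 47 = 26
x3 = s^2 - 2 x1 mod 47 = 26^2 - 2*4 = 10
y3 = s (x1 - x3) - y1 mod 47 = 26 * (4 - 10) - 45 = 34

2P = (10, 34)


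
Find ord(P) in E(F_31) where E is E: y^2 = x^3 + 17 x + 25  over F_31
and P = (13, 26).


Compute successive multiples of P until we hit O:
  1P = (13, 26)
  2P = (24, 11)
  3P = (12, 29)
  4P = (15, 11)
  5P = (5, 7)
  6P = (23, 20)
  7P = (9, 15)
  8P = (3, 17)
  ... (continuing to 40P)
  40P = O

ord(P) = 40


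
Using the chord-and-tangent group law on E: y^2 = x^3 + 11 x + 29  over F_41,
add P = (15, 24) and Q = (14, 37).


P != Q, so use the chord formula.
s = (y2 - y1) / (x2 - x1) = (13) / (40) mod 41 = 28
x3 = s^2 - x1 - x2 mod 41 = 28^2 - 15 - 14 = 17
y3 = s (x1 - x3) - y1 mod 41 = 28 * (15 - 17) - 24 = 2

P + Q = (17, 2)


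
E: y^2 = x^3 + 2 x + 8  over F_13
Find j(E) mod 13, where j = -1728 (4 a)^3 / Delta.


Delta = -16(4 a^3 + 27 b^2) mod 13 = 11
-1728 * (4 a)^3 = -1728 * (4*2)^3 mod 13 = 5
j = 5 * 11^(-1) mod 13 = 4

j = 4 (mod 13)


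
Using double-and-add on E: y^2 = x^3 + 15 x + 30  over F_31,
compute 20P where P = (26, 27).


k = 20 = 10100_2 (binary, LSB first: 00101)
Double-and-add from P = (26, 27):
  bit 0 = 0: acc unchanged = O
  bit 1 = 0: acc unchanged = O
  bit 2 = 1: acc = O + (10, 23) = (10, 23)
  bit 3 = 0: acc unchanged = (10, 23)
  bit 4 = 1: acc = (10, 23) + (3, 28) = (28, 12)

20P = (28, 12)


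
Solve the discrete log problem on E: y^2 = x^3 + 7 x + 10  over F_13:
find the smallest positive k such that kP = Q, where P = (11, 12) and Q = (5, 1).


Enumerate multiples of P until we hit Q = (5, 1):
  1P = (11, 12)
  2P = (0, 7)
  3P = (5, 12)
  4P = (10, 1)
  5P = (9, 10)
  6P = (7, 5)
  7P = (7, 8)
  8P = (9, 3)
  9P = (10, 12)
  10P = (5, 1)
Match found at i = 10.

k = 10


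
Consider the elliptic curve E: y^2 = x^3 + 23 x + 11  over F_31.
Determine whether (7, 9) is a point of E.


Check whether y^2 = x^3 + 23 x + 11 (mod 31) for (x, y) = (7, 9).
LHS: y^2 = 9^2 mod 31 = 19
RHS: x^3 + 23 x + 11 = 7^3 + 23*7 + 11 mod 31 = 19
LHS = RHS

Yes, on the curve


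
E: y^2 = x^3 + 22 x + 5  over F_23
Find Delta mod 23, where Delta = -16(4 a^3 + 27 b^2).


4 a^3 + 27 b^2 = 4*22^3 + 27*5^2 = 42592 + 675 = 43267
Delta = -16 * (43267) = -692272
Delta mod 23 = 5

Delta = 5 (mod 23)


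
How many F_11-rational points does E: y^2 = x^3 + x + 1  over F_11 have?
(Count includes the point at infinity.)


For each x in F_11, count y with y^2 = x^3 + 1 x + 1 mod 11:
  x = 0: RHS = 1, y in [1, 10]  -> 2 point(s)
  x = 1: RHS = 3, y in [5, 6]  -> 2 point(s)
  x = 2: RHS = 0, y in [0]  -> 1 point(s)
  x = 3: RHS = 9, y in [3, 8]  -> 2 point(s)
  x = 4: RHS = 3, y in [5, 6]  -> 2 point(s)
  x = 6: RHS = 3, y in [5, 6]  -> 2 point(s)
  x = 8: RHS = 4, y in [2, 9]  -> 2 point(s)
Affine points: 13. Add the point at infinity: total = 14.

#E(F_11) = 14


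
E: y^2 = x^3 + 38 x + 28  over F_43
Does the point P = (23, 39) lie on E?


Check whether y^2 = x^3 + 38 x + 28 (mod 43) for (x, y) = (23, 39).
LHS: y^2 = 39^2 mod 43 = 16
RHS: x^3 + 38 x + 28 = 23^3 + 38*23 + 28 mod 43 = 40
LHS != RHS

No, not on the curve


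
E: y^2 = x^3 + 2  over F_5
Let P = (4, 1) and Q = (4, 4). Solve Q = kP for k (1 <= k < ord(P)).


Enumerate multiples of P until we hit Q = (4, 4):
  1P = (4, 1)
  2P = (3, 3)
  3P = (2, 0)
  4P = (3, 2)
  5P = (4, 4)
Match found at i = 5.

k = 5


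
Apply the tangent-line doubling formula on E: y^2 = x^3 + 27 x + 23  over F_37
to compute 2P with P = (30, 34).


Doubling: s = (3 x1^2 + a) / (2 y1)
s = (3*30^2 + 27) / (2*34) mod 37 = 8
x3 = s^2 - 2 x1 mod 37 = 8^2 - 2*30 = 4
y3 = s (x1 - x3) - y1 mod 37 = 8 * (30 - 4) - 34 = 26

2P = (4, 26)


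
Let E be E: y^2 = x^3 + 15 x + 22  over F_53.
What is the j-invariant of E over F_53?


Delta = -16(4 a^3 + 27 b^2) mod 53 = 25
-1728 * (4 a)^3 = -1728 * (4*15)^3 mod 53 = 48
j = 48 * 25^(-1) mod 53 = 21

j = 21 (mod 53)


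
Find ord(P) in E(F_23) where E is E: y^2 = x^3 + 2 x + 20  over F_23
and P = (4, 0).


Compute successive multiples of P until we hit O:
  1P = (4, 0)
  2P = O

ord(P) = 2


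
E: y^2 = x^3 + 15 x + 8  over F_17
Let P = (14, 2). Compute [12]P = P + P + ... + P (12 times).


k = 12 = 1100_2 (binary, LSB first: 0011)
Double-and-add from P = (14, 2):
  bit 0 = 0: acc unchanged = O
  bit 1 = 0: acc unchanged = O
  bit 2 = 1: acc = O + (5, 2) = (5, 2)
  bit 3 = 1: acc = (5, 2) + (16, 14) = (0, 5)

12P = (0, 5)


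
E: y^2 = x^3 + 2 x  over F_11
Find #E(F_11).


For each x in F_11, count y with y^2 = x^3 + 2 x + 0 mod 11:
  x = 0: RHS = 0, y in [0]  -> 1 point(s)
  x = 1: RHS = 3, y in [5, 6]  -> 2 point(s)
  x = 2: RHS = 1, y in [1, 10]  -> 2 point(s)
  x = 3: RHS = 0, y in [0]  -> 1 point(s)
  x = 5: RHS = 3, y in [5, 6]  -> 2 point(s)
  x = 7: RHS = 5, y in [4, 7]  -> 2 point(s)
  x = 8: RHS = 0, y in [0]  -> 1 point(s)
Affine points: 11. Add the point at infinity: total = 12.

#E(F_11) = 12


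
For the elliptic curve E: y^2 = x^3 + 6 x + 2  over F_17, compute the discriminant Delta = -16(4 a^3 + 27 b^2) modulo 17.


4 a^3 + 27 b^2 = 4*6^3 + 27*2^2 = 864 + 108 = 972
Delta = -16 * (972) = -15552
Delta mod 17 = 3

Delta = 3 (mod 17)


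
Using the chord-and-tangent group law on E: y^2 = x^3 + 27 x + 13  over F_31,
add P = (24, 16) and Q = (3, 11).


P != Q, so use the chord formula.
s = (y2 - y1) / (x2 - x1) = (26) / (10) mod 31 = 15
x3 = s^2 - x1 - x2 mod 31 = 15^2 - 24 - 3 = 12
y3 = s (x1 - x3) - y1 mod 31 = 15 * (24 - 12) - 16 = 9

P + Q = (12, 9)


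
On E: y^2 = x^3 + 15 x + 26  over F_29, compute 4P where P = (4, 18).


k = 4 = 100_2 (binary, LSB first: 001)
Double-and-add from P = (4, 18):
  bit 0 = 0: acc unchanged = O
  bit 1 = 0: acc unchanged = O
  bit 2 = 1: acc = O + (8, 22) = (8, 22)

4P = (8, 22)


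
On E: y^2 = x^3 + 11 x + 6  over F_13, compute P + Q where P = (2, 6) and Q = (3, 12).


P != Q, so use the chord formula.
s = (y2 - y1) / (x2 - x1) = (6) / (1) mod 13 = 6
x3 = s^2 - x1 - x2 mod 13 = 6^2 - 2 - 3 = 5
y3 = s (x1 - x3) - y1 mod 13 = 6 * (2 - 5) - 6 = 2

P + Q = (5, 2)


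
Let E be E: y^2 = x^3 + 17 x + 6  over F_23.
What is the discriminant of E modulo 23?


4 a^3 + 27 b^2 = 4*17^3 + 27*6^2 = 19652 + 972 = 20624
Delta = -16 * (20624) = -329984
Delta mod 23 = 20

Delta = 20 (mod 23)


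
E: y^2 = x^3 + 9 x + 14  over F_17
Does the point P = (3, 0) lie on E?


Check whether y^2 = x^3 + 9 x + 14 (mod 17) for (x, y) = (3, 0).
LHS: y^2 = 0^2 mod 17 = 0
RHS: x^3 + 9 x + 14 = 3^3 + 9*3 + 14 mod 17 = 0
LHS = RHS

Yes, on the curve


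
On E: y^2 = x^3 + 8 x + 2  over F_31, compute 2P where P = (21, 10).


Doubling: s = (3 x1^2 + a) / (2 y1)
s = (3*21^2 + 8) / (2*10) mod 31 = 3
x3 = s^2 - 2 x1 mod 31 = 3^2 - 2*21 = 29
y3 = s (x1 - x3) - y1 mod 31 = 3 * (21 - 29) - 10 = 28

2P = (29, 28)


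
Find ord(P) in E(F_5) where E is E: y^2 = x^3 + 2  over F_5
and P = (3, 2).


Compute successive multiples of P until we hit O:
  1P = (3, 2)
  2P = (3, 3)
  3P = O

ord(P) = 3


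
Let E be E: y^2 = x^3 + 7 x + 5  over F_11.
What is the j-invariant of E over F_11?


Delta = -16(4 a^3 + 27 b^2) mod 11 = 6
-1728 * (4 a)^3 = -1728 * (4*7)^3 mod 11 = 4
j = 4 * 6^(-1) mod 11 = 8

j = 8 (mod 11)


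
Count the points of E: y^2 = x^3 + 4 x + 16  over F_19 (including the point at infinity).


For each x in F_19, count y with y^2 = x^3 + 4 x + 16 mod 19:
  x = 0: RHS = 16, y in [4, 15]  -> 2 point(s)
  x = 3: RHS = 17, y in [6, 13]  -> 2 point(s)
  x = 4: RHS = 1, y in [1, 18]  -> 2 point(s)
  x = 5: RHS = 9, y in [3, 16]  -> 2 point(s)
  x = 6: RHS = 9, y in [3, 16]  -> 2 point(s)
  x = 7: RHS = 7, y in [8, 11]  -> 2 point(s)
  x = 8: RHS = 9, y in [3, 16]  -> 2 point(s)
  x = 10: RHS = 11, y in [7, 12]  -> 2 point(s)
  x = 11: RHS = 4, y in [2, 17]  -> 2 point(s)
  x = 12: RHS = 6, y in [5, 14]  -> 2 point(s)
  x = 13: RHS = 4, y in [2, 17]  -> 2 point(s)
  x = 14: RHS = 4, y in [2, 17]  -> 2 point(s)
  x = 17: RHS = 0, y in [0]  -> 1 point(s)
  x = 18: RHS = 11, y in [7, 12]  -> 2 point(s)
Affine points: 27. Add the point at infinity: total = 28.

#E(F_19) = 28


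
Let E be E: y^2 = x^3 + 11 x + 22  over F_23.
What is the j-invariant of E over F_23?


Delta = -16(4 a^3 + 27 b^2) mod 23 = 13
-1728 * (4 a)^3 = -1728 * (4*11)^3 mod 23 = 1
j = 1 * 13^(-1) mod 23 = 16

j = 16 (mod 23)


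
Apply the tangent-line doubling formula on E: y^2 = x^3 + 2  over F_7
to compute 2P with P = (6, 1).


Doubling: s = (3 x1^2 + a) / (2 y1)
s = (3*6^2 + 0) / (2*1) mod 7 = 5
x3 = s^2 - 2 x1 mod 7 = 5^2 - 2*6 = 6
y3 = s (x1 - x3) - y1 mod 7 = 5 * (6 - 6) - 1 = 6

2P = (6, 6)


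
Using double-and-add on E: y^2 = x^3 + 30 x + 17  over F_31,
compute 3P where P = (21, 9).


k = 3 = 11_2 (binary, LSB first: 11)
Double-and-add from P = (21, 9):
  bit 0 = 1: acc = O + (21, 9) = (21, 9)
  bit 1 = 1: acc = (21, 9) + (22, 14) = (13, 0)

3P = (13, 0)


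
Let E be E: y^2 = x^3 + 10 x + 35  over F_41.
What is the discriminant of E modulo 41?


4 a^3 + 27 b^2 = 4*10^3 + 27*35^2 = 4000 + 33075 = 37075
Delta = -16 * (37075) = -593200
Delta mod 41 = 29

Delta = 29 (mod 41)


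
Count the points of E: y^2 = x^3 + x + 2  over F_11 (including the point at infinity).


For each x in F_11, count y with y^2 = x^3 + 1 x + 2 mod 11:
  x = 1: RHS = 4, y in [2, 9]  -> 2 point(s)
  x = 2: RHS = 1, y in [1, 10]  -> 2 point(s)
  x = 4: RHS = 4, y in [2, 9]  -> 2 point(s)
  x = 5: RHS = 0, y in [0]  -> 1 point(s)
  x = 6: RHS = 4, y in [2, 9]  -> 2 point(s)
  x = 7: RHS = 0, y in [0]  -> 1 point(s)
  x = 8: RHS = 5, y in [4, 7]  -> 2 point(s)
  x = 9: RHS = 3, y in [5, 6]  -> 2 point(s)
  x = 10: RHS = 0, y in [0]  -> 1 point(s)
Affine points: 15. Add the point at infinity: total = 16.

#E(F_11) = 16


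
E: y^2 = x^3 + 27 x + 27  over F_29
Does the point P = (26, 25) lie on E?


Check whether y^2 = x^3 + 27 x + 27 (mod 29) for (x, y) = (26, 25).
LHS: y^2 = 25^2 mod 29 = 16
RHS: x^3 + 27 x + 27 = 26^3 + 27*26 + 27 mod 29 = 6
LHS != RHS

No, not on the curve


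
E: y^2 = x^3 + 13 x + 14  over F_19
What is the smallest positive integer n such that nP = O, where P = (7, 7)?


Compute successive multiples of P until we hit O:
  1P = (7, 7)
  2P = (3, 17)
  3P = (1, 16)
  4P = (18, 0)
  5P = (1, 3)
  6P = (3, 2)
  7P = (7, 12)
  8P = O

ord(P) = 8


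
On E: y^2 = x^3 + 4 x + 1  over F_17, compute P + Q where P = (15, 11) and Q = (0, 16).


P != Q, so use the chord formula.
s = (y2 - y1) / (x2 - x1) = (5) / (2) mod 17 = 11
x3 = s^2 - x1 - x2 mod 17 = 11^2 - 15 - 0 = 4
y3 = s (x1 - x3) - y1 mod 17 = 11 * (15 - 4) - 11 = 8

P + Q = (4, 8)


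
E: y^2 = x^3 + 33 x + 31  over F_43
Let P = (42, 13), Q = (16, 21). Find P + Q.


P != Q, so use the chord formula.
s = (y2 - y1) / (x2 - x1) = (8) / (17) mod 43 = 3
x3 = s^2 - x1 - x2 mod 43 = 3^2 - 42 - 16 = 37
y3 = s (x1 - x3) - y1 mod 43 = 3 * (42 - 37) - 13 = 2

P + Q = (37, 2)


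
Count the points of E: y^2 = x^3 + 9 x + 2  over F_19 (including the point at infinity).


For each x in F_19, count y with y^2 = x^3 + 9 x + 2 mod 19:
  x = 2: RHS = 9, y in [3, 16]  -> 2 point(s)
  x = 4: RHS = 7, y in [8, 11]  -> 2 point(s)
  x = 5: RHS = 1, y in [1, 18]  -> 2 point(s)
  x = 6: RHS = 6, y in [5, 14]  -> 2 point(s)
  x = 7: RHS = 9, y in [3, 16]  -> 2 point(s)
  x = 8: RHS = 16, y in [4, 15]  -> 2 point(s)
  x = 10: RHS = 9, y in [3, 16]  -> 2 point(s)
  x = 11: RHS = 7, y in [8, 11]  -> 2 point(s)
  x = 13: RHS = 17, y in [6, 13]  -> 2 point(s)
  x = 15: RHS = 16, y in [4, 15]  -> 2 point(s)
  x = 16: RHS = 5, y in [9, 10]  -> 2 point(s)
  x = 18: RHS = 11, y in [7, 12]  -> 2 point(s)
Affine points: 24. Add the point at infinity: total = 25.

#E(F_19) = 25
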